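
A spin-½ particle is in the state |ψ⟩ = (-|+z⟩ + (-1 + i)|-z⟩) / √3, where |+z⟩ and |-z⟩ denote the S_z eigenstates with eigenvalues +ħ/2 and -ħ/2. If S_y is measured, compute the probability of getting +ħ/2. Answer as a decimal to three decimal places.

|+y⟩ = (|+z⟩ + i|-z⟩)/√2, so ⟨+y|ψ⟩ = (i) / (√2·√3).
P = |i|² / 6 = 1/6.

0.167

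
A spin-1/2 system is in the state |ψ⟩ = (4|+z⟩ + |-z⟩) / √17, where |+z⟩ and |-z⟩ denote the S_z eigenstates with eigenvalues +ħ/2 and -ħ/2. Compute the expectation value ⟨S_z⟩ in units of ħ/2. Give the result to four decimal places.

0.8824

⟨σ_z⟩ = |a|² - |b|² divided by |a|²+|b|², with a, b the |+z⟩, |-z⟩ amplitudes.
= (16 - 1)/17 = 15/17.
⟨S_z⟩ = (ħ/2)·⟨σ_z⟩.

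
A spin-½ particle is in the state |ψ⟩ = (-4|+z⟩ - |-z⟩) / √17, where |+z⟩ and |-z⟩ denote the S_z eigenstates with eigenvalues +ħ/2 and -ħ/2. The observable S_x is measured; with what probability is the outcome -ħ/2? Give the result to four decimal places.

0.2647

|-x⟩ = (|+z⟩ - |-z⟩)/√2, so ⟨-x|ψ⟩ = (-3) / (√2·√17).
P = |-3|² / 34 = 9/34.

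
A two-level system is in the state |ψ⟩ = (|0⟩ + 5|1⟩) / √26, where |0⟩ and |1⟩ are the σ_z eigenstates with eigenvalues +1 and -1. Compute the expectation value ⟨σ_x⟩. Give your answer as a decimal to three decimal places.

⟨σ_x⟩ = 2 Re(a* b)/(|a|²+|b|²) with a = 1, b = 5.
a* b = 5, so ⟨σ_x⟩ = 10/26.

0.385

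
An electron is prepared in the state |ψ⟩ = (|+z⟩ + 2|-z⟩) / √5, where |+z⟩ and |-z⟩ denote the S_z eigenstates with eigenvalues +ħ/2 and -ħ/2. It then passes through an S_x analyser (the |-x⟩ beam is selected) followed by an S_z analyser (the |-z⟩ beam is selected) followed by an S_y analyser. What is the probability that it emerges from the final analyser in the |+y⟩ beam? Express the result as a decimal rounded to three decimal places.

First analyser (S_x): P(|-x⟩) = |⟨-x|ψ⟩|² = 1/10.
After stage 1 the state is |-x⟩; P(|-z⟩) = |⟨-z|-x⟩|² = 1/2.
After stage 2 the state is |-z⟩; P(|+y⟩) = |⟨+y|-z⟩|² = 1/2.
Joint probability = 1/10 × 1/2 × 1/2 = 0.025.

0.025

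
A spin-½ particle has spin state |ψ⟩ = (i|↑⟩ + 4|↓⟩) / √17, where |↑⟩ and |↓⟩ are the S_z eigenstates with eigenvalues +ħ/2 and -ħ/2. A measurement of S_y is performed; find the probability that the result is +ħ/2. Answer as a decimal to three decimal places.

|+y⟩ = (|↑⟩ + i|↓⟩)/√2, so ⟨+y|ψ⟩ = (-3i) / (√2·√17).
P = |-3i|² / 34 = 9/34.

0.265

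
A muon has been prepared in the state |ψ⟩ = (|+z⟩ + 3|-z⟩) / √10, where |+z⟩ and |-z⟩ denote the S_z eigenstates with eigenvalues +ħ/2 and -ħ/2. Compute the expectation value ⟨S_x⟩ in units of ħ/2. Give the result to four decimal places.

⟨σ_x⟩ = 2 Re(a* b)/(|a|²+|b|²) with a = 1, b = 3.
a* b = 3, so ⟨σ_x⟩ = 6/10.
⟨S_x⟩ = (ħ/2)·⟨σ_x⟩.

0.6000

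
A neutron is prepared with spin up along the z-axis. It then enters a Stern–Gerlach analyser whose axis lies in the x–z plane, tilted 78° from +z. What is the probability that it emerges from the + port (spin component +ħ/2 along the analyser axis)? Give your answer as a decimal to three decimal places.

For spin-½, the probability of finding spin-up along an axis at angle θ to the initial spin direction is cos²(θ/2); spin-down is sin²(θ/2).
θ = 78°, so P = cos²(39°) ≈ 0.604.

0.604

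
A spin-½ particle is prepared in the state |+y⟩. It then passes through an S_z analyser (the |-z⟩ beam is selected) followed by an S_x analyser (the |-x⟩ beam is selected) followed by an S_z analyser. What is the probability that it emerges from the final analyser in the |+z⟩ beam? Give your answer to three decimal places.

0.125

First analyser (S_z): from |+y⟩, P(|-z⟩) = 1/2.
After stage 1 the state is |-z⟩; P(|-x⟩) = |⟨-x|-z⟩|² = 1/2.
After stage 2 the state is |-x⟩; P(|+z⟩) = |⟨+z|-x⟩|² = 1/2.
Joint probability = 1/2 × 1/2 × 1/2 = 0.125.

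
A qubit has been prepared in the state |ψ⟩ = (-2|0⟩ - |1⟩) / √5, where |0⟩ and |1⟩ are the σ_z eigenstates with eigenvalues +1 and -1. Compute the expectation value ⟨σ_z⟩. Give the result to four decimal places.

⟨σ_z⟩ = |a|² - |b|² divided by |a|²+|b|², with a, b the |0⟩, |1⟩ amplitudes.
= (4 - 1)/5 = 3/5.

0.6000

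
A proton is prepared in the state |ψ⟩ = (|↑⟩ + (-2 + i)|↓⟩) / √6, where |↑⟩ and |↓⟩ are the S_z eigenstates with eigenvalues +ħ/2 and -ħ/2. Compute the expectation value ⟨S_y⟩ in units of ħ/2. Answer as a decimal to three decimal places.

0.333

⟨σ_y⟩ = 2 Im(a* b)/(|a|²+|b|²) with a = 1, b = (-2 + i).
a* b = (-2 + i), so ⟨σ_y⟩ = 2/6.
⟨S_y⟩ = (ħ/2)·⟨σ_y⟩.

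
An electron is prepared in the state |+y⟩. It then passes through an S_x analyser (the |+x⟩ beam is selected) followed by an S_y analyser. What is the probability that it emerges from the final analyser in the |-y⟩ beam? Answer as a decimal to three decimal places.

First analyser (S_x): from |+y⟩, P(|+x⟩) = 1/2.
After stage 1 the state is |+x⟩; P(|-y⟩) = |⟨-y|+x⟩|² = 1/2.
Joint probability = 1/2 × 1/2 = 0.250.

0.250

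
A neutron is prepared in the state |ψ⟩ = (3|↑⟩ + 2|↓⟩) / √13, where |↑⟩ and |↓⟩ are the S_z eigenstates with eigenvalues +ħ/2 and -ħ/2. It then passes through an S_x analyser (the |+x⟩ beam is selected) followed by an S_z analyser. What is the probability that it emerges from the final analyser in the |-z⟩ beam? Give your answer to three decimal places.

First analyser (S_x): P(|+x⟩) = |⟨+x|ψ⟩|² = 25/26.
After stage 1 the state is |+x⟩; P(|-z⟩) = |⟨-z|+x⟩|² = 1/2.
Joint probability = 25/26 × 1/2 = 0.481.

0.481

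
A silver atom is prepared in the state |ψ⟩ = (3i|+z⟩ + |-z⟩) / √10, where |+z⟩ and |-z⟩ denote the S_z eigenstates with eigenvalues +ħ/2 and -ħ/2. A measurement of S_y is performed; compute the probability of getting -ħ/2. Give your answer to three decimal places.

|-y⟩ = (|+z⟩ - i|-z⟩)/√2, so ⟨-y|ψ⟩ = (4i) / (√2·√10).
P = |4i|² / 20 = 16/20.

0.800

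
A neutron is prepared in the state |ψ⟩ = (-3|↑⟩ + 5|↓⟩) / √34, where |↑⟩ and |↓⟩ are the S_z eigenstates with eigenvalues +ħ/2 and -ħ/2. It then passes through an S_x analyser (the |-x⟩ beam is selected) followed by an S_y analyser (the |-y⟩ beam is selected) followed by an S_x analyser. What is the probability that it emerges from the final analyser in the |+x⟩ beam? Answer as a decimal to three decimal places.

0.235

First analyser (S_x): P(|-x⟩) = |⟨-x|ψ⟩|² = 64/68.
After stage 1 the state is |-x⟩; P(|-y⟩) = |⟨-y|-x⟩|² = 1/2.
After stage 2 the state is |-y⟩; P(|+x⟩) = |⟨+x|-y⟩|² = 1/2.
Joint probability = 64/68 × 1/2 × 1/2 = 0.235.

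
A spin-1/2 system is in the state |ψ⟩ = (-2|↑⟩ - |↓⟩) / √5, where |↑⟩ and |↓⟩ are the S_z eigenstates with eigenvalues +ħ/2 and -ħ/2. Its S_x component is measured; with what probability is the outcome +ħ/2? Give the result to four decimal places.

|+x⟩ = (|↑⟩ + |↓⟩)/√2, so ⟨+x|ψ⟩ = (-3) / (√2·√5).
P = |-3|² / 10 = 9/10.

0.9000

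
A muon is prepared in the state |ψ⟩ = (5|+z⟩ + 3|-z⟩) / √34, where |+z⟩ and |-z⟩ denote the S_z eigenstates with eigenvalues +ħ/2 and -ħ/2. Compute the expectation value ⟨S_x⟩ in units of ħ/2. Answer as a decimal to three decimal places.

⟨σ_x⟩ = 2 Re(a* b)/(|a|²+|b|²) with a = 5, b = 3.
a* b = 15, so ⟨σ_x⟩ = 30/34.
⟨S_x⟩ = (ħ/2)·⟨σ_x⟩.

0.882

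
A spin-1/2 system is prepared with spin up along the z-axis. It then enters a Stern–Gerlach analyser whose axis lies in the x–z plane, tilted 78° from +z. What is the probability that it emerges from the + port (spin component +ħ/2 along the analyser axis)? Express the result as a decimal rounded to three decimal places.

For spin-½, the probability of finding spin-up along an axis at angle θ to the initial spin direction is cos²(θ/2); spin-down is sin²(θ/2).
θ = 78°, so P = cos²(39°) ≈ 0.604.

0.604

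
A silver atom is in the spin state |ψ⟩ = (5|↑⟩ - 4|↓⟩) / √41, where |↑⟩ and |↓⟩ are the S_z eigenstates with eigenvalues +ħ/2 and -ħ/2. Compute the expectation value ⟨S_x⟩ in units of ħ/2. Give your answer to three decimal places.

-0.976

⟨σ_x⟩ = 2 Re(a* b)/(|a|²+|b|²) with a = 5, b = -4.
a* b = -20, so ⟨σ_x⟩ = -40/41.
⟨S_x⟩ = (ħ/2)·⟨σ_x⟩.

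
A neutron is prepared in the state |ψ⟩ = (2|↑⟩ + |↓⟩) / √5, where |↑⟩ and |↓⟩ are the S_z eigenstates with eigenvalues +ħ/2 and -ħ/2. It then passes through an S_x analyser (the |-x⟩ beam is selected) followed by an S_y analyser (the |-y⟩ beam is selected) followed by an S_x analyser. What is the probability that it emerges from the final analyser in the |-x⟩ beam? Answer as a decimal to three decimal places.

First analyser (S_x): P(|-x⟩) = |⟨-x|ψ⟩|² = 1/10.
After stage 1 the state is |-x⟩; P(|-y⟩) = |⟨-y|-x⟩|² = 1/2.
After stage 2 the state is |-y⟩; P(|-x⟩) = |⟨-x|-y⟩|² = 1/2.
Joint probability = 1/10 × 1/2 × 1/2 = 0.025.

0.025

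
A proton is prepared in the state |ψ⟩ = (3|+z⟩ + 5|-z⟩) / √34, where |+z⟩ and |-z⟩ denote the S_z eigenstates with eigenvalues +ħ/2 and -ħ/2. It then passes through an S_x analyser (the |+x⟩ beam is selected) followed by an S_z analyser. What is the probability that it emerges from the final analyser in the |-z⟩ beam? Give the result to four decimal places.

First analyser (S_x): P(|+x⟩) = |⟨+x|ψ⟩|² = 64/68.
After stage 1 the state is |+x⟩; P(|-z⟩) = |⟨-z|+x⟩|² = 1/2.
Joint probability = 64/68 × 1/2 = 0.4706.

0.4706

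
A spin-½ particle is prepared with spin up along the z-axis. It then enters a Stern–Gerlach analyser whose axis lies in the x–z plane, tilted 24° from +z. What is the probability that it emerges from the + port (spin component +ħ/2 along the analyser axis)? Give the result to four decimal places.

0.9568

For spin-½, the probability of finding spin-up along an axis at angle θ to the initial spin direction is cos²(θ/2); spin-down is sin²(θ/2).
θ = 24°, so P = cos²(12°) ≈ 0.9568.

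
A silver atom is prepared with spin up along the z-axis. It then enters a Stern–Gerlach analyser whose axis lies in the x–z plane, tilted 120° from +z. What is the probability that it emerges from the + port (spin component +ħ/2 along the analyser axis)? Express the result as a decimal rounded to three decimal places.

0.250

For spin-½, the probability of finding spin-up along an axis at angle θ to the initial spin direction is cos²(θ/2); spin-down is sin²(θ/2).
θ = 120°, so P = cos²(60°) ≈ 0.250.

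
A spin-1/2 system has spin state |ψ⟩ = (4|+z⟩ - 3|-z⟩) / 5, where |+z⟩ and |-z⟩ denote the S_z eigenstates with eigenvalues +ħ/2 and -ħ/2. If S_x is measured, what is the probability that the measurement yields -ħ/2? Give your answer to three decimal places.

|-x⟩ = (|+z⟩ - |-z⟩)/√2, so ⟨-x|ψ⟩ = (7) / (√2·5).
P = |7|² / 50 = 49/50.

0.980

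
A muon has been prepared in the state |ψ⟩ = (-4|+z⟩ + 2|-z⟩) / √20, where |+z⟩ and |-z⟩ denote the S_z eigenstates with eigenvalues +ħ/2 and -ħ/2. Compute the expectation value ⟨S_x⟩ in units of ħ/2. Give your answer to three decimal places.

⟨σ_x⟩ = 2 Re(a* b)/(|a|²+|b|²) with a = -4, b = 2.
a* b = -8, so ⟨σ_x⟩ = -16/20.
⟨S_x⟩ = (ħ/2)·⟨σ_x⟩.

-0.800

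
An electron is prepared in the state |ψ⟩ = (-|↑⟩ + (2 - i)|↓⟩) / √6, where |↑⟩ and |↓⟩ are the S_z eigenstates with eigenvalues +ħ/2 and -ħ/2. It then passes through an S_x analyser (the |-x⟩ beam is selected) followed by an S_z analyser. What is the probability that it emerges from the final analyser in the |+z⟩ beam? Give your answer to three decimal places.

0.417

First analyser (S_x): P(|-x⟩) = |⟨-x|ψ⟩|² = 10/12.
After stage 1 the state is |-x⟩; P(|+z⟩) = |⟨+z|-x⟩|² = 1/2.
Joint probability = 10/12 × 1/2 = 0.417.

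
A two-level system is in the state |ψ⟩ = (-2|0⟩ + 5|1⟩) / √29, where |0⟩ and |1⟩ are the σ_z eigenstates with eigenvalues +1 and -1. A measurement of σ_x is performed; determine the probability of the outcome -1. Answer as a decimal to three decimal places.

0.845

|-x⟩ = (|0⟩ - |1⟩)/√2, so ⟨-x|ψ⟩ = (-7) / (√2·√29).
P = |-7|² / 58 = 49/58.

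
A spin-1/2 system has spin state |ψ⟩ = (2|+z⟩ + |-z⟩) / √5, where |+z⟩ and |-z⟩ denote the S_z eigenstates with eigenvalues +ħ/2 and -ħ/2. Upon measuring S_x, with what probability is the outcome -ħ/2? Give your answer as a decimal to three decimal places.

|-x⟩ = (|+z⟩ - |-z⟩)/√2, so ⟨-x|ψ⟩ = (1) / (√2·√5).
P = |1|² / 10 = 1/10.

0.100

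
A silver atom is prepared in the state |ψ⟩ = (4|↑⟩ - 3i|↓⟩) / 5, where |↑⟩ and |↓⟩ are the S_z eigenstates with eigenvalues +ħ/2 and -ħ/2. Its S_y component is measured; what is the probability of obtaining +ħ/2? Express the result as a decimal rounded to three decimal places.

|+y⟩ = (|↑⟩ + i|↓⟩)/√2, so ⟨+y|ψ⟩ = (1) / (√2·5).
P = |1|² / 50 = 1/50.

0.020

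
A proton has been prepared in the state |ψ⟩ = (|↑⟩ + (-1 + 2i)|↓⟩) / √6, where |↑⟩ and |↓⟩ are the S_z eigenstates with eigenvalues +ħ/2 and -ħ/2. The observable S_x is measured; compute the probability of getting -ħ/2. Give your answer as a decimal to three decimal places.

|-x⟩ = (|↑⟩ - |↓⟩)/√2, so ⟨-x|ψ⟩ = (2 - 2i) / (√2·√6).
P = |2 - 2i|² / 12 = 8/12.

0.667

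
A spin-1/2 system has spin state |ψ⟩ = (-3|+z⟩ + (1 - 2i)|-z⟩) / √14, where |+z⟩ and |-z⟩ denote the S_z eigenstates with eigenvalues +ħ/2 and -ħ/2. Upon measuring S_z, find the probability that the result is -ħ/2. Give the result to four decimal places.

The -ħ/2 outcome corresponds to |-z⟩. Its amplitude in |ψ⟩ is (1 - 2i)/√14.
P = |1 - 2i|² / 14 = 5/14.

0.3571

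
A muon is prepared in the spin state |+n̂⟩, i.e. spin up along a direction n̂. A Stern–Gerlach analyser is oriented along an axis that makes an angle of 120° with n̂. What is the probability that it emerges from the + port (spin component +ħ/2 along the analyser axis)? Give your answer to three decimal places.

0.250

For spin-½, the probability of finding spin-up along an axis at angle θ to the initial spin direction is cos²(θ/2); spin-down is sin²(θ/2).
θ = 120°, so P = cos²(60°) ≈ 0.250.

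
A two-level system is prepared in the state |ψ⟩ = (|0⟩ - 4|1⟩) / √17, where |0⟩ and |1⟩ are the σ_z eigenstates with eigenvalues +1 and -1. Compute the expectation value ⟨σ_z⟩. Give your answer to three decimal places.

⟨σ_z⟩ = |a|² - |b|² divided by |a|²+|b|², with a, b the |0⟩, |1⟩ amplitudes.
= (1 - 16)/17 = -15/17.

-0.882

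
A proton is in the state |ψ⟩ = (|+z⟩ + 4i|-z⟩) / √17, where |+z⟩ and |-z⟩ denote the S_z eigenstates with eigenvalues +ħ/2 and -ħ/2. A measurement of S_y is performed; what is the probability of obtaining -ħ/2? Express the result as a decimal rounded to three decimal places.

|-y⟩ = (|+z⟩ - i|-z⟩)/√2, so ⟨-y|ψ⟩ = (-3) / (√2·√17).
P = |-3|² / 34 = 9/34.

0.265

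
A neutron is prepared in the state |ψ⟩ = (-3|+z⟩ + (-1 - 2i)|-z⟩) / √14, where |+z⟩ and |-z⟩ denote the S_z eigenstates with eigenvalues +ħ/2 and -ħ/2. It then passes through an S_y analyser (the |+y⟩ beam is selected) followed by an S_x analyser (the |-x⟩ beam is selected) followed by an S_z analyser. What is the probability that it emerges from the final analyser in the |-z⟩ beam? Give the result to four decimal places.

First analyser (S_y): P(|+y⟩) = |⟨+y|ψ⟩|² = 26/28.
After stage 1 the state is |+y⟩; P(|-x⟩) = |⟨-x|+y⟩|² = 1/2.
After stage 2 the state is |-x⟩; P(|-z⟩) = |⟨-z|-x⟩|² = 1/2.
Joint probability = 26/28 × 1/2 × 1/2 = 0.2321.

0.2321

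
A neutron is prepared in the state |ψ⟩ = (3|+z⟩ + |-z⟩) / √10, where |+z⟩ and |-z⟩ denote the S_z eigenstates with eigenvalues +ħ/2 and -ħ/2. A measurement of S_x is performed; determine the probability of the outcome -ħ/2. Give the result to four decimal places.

|-x⟩ = (|+z⟩ - |-z⟩)/√2, so ⟨-x|ψ⟩ = (2) / (√2·√10).
P = |2|² / 20 = 4/20.

0.2000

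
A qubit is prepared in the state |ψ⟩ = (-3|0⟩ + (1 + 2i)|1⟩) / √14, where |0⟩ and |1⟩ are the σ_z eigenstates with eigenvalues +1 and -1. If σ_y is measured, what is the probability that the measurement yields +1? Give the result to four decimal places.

0.0714

|+y⟩ = (|0⟩ + i|1⟩)/√2, so ⟨+y|ψ⟩ = (-1 - i) / (√2·√14).
P = |-1 - i|² / 28 = 2/28.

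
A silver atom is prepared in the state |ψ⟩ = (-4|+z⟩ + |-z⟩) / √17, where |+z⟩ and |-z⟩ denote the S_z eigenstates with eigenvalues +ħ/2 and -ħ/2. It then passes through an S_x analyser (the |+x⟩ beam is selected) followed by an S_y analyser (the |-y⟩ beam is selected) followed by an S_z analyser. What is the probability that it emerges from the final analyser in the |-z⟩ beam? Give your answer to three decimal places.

First analyser (S_x): P(|+x⟩) = |⟨+x|ψ⟩|² = 9/34.
After stage 1 the state is |+x⟩; P(|-y⟩) = |⟨-y|+x⟩|² = 1/2.
After stage 2 the state is |-y⟩; P(|-z⟩) = |⟨-z|-y⟩|² = 1/2.
Joint probability = 9/34 × 1/2 × 1/2 = 0.066.

0.066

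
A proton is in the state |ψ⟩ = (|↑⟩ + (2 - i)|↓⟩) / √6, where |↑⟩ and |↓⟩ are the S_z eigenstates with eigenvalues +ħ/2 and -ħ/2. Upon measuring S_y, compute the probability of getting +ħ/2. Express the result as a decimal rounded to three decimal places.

0.333

|+y⟩ = (|↑⟩ + i|↓⟩)/√2, so ⟨+y|ψ⟩ = (-2i) / (√2·√6).
P = |-2i|² / 12 = 4/12.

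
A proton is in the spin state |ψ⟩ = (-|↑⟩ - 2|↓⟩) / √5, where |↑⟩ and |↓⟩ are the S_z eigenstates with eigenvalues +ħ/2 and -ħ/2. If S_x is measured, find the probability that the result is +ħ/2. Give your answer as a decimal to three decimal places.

0.900

|+x⟩ = (|↑⟩ + |↓⟩)/√2, so ⟨+x|ψ⟩ = (-3) / (√2·√5).
P = |-3|² / 10 = 9/10.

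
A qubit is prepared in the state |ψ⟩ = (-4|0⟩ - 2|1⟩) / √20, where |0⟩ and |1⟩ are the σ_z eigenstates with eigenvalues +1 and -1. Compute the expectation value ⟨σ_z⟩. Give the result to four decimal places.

0.6000

⟨σ_z⟩ = |a|² - |b|² divided by |a|²+|b|², with a, b the |0⟩, |1⟩ amplitudes.
= (16 - 4)/20 = 12/20.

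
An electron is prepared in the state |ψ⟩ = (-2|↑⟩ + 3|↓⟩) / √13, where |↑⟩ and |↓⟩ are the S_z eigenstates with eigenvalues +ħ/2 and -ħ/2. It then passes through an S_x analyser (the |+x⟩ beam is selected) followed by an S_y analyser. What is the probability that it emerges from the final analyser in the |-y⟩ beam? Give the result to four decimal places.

First analyser (S_x): P(|+x⟩) = |⟨+x|ψ⟩|² = 1/26.
After stage 1 the state is |+x⟩; P(|-y⟩) = |⟨-y|+x⟩|² = 1/2.
Joint probability = 1/26 × 1/2 = 0.0192.

0.0192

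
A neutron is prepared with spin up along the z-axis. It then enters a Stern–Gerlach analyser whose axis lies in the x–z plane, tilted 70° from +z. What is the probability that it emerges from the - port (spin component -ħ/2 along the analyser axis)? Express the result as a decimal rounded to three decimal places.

For spin-½, the probability of finding spin-up along an axis at angle θ to the initial spin direction is cos²(θ/2); spin-down is sin²(θ/2).
θ = 70°, so P = sin²(35°) ≈ 0.329.

0.329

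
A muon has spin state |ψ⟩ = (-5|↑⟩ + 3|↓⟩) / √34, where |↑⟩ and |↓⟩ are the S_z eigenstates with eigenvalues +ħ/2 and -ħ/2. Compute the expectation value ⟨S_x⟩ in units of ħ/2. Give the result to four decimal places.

-0.8824

⟨σ_x⟩ = 2 Re(a* b)/(|a|²+|b|²) with a = -5, b = 3.
a* b = -15, so ⟨σ_x⟩ = -30/34.
⟨S_x⟩ = (ħ/2)·⟨σ_x⟩.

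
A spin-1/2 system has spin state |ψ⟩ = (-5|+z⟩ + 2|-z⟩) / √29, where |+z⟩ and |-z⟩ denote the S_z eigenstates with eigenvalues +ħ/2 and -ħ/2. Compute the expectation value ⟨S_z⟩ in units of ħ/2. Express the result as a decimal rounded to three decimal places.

0.724

⟨σ_z⟩ = |a|² - |b|² divided by |a|²+|b|², with a, b the |+z⟩, |-z⟩ amplitudes.
= (25 - 4)/29 = 21/29.
⟨S_z⟩ = (ħ/2)·⟨σ_z⟩.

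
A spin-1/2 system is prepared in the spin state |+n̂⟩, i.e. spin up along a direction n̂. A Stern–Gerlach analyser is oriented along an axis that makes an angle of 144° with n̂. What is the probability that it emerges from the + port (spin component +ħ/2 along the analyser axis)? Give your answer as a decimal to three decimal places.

0.095

For spin-½, the probability of finding spin-up along an axis at angle θ to the initial spin direction is cos²(θ/2); spin-down is sin²(θ/2).
θ = 144°, so P = cos²(72°) ≈ 0.095.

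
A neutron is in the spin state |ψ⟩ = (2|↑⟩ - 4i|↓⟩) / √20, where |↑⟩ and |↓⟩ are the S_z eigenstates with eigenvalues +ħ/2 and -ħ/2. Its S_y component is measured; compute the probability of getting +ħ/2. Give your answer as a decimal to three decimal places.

0.100

|+y⟩ = (|↑⟩ + i|↓⟩)/√2, so ⟨+y|ψ⟩ = (-2) / (√2·√20).
P = |-2|² / 40 = 4/40.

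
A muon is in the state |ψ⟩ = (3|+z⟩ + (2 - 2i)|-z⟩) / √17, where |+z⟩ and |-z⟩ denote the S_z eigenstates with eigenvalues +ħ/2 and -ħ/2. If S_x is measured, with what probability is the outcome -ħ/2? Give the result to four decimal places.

|-x⟩ = (|+z⟩ - |-z⟩)/√2, so ⟨-x|ψ⟩ = (1 + 2i) / (√2·√17).
P = |1 + 2i|² / 34 = 5/34.

0.1471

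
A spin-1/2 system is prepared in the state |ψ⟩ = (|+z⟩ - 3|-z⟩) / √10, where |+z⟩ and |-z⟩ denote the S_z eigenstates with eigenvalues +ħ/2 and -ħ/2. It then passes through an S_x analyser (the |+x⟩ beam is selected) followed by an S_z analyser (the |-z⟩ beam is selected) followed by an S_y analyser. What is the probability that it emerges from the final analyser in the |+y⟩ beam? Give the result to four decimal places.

0.0500

First analyser (S_x): P(|+x⟩) = |⟨+x|ψ⟩|² = 4/20.
After stage 1 the state is |+x⟩; P(|-z⟩) = |⟨-z|+x⟩|² = 1/2.
After stage 2 the state is |-z⟩; P(|+y⟩) = |⟨+y|-z⟩|² = 1/2.
Joint probability = 4/20 × 1/2 × 1/2 = 0.0500.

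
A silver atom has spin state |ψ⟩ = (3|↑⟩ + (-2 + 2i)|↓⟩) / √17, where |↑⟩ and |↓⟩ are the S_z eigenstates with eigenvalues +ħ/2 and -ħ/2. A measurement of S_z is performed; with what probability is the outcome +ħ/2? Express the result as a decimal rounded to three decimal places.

The +ħ/2 outcome corresponds to |↑⟩. Its amplitude in |ψ⟩ is 3/√17.
P = |3|² / 17 = 9/17.

0.529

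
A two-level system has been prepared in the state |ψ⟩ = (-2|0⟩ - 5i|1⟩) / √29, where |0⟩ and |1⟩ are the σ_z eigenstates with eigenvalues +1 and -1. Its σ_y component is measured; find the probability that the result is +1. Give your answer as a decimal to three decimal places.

|+y⟩ = (|0⟩ + i|1⟩)/√2, so ⟨+y|ψ⟩ = (-7) / (√2·√29).
P = |-7|² / 58 = 49/58.

0.845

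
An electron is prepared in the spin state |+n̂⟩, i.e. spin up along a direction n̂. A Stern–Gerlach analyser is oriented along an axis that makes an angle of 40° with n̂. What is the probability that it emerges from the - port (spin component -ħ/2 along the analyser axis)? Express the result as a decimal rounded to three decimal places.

0.117

For spin-½, the probability of finding spin-up along an axis at angle θ to the initial spin direction is cos²(θ/2); spin-down is sin²(θ/2).
θ = 40°, so P = sin²(20°) ≈ 0.117.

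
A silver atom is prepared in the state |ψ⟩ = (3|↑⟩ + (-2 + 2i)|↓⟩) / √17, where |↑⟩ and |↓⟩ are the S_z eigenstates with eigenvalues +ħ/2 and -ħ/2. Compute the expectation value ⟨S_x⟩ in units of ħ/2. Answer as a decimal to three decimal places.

⟨σ_x⟩ = 2 Re(a* b)/(|a|²+|b|²) with a = 3, b = (-2 + 2i).
a* b = (-6 + 6i), so ⟨σ_x⟩ = -12/17.
⟨S_x⟩ = (ħ/2)·⟨σ_x⟩.

-0.706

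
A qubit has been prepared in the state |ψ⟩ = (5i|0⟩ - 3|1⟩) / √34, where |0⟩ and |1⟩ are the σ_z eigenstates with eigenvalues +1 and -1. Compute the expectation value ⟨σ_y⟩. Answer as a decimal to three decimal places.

⟨σ_y⟩ = 2 Im(a* b)/(|a|²+|b|²) with a = 5i, b = -3.
a* b = 15i, so ⟨σ_y⟩ = 30/34.

0.882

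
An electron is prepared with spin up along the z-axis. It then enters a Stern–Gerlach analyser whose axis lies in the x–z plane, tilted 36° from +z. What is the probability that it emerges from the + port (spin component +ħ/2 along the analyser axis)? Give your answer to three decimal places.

0.905

For spin-½, the probability of finding spin-up along an axis at angle θ to the initial spin direction is cos²(θ/2); spin-down is sin²(θ/2).
θ = 36°, so P = cos²(18°) ≈ 0.905.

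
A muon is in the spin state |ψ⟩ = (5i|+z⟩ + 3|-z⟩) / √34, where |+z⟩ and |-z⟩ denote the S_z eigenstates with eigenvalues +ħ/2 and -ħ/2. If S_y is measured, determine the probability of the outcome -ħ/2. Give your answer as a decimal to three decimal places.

0.941

|-y⟩ = (|+z⟩ - i|-z⟩)/√2, so ⟨-y|ψ⟩ = (8i) / (√2·√34).
P = |8i|² / 68 = 64/68.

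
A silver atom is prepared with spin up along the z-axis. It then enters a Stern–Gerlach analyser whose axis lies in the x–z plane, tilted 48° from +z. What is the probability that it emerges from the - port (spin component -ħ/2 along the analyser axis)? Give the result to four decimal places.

For spin-½, the probability of finding spin-up along an axis at angle θ to the initial spin direction is cos²(θ/2); spin-down is sin²(θ/2).
θ = 48°, so P = sin²(24°) ≈ 0.1654.

0.1654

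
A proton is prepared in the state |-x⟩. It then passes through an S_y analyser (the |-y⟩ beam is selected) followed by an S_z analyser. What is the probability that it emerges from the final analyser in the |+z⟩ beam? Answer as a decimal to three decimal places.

First analyser (S_y): from |-x⟩, P(|-y⟩) = 1/2.
After stage 1 the state is |-y⟩; P(|+z⟩) = |⟨+z|-y⟩|² = 1/2.
Joint probability = 1/2 × 1/2 = 0.250.

0.250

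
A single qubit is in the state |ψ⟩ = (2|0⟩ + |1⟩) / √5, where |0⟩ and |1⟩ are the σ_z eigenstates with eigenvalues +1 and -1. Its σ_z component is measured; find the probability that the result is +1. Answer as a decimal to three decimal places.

0.800

The +1 outcome corresponds to |0⟩. Its amplitude in |ψ⟩ is 2/√5.
P = |2|² / 5 = 4/5.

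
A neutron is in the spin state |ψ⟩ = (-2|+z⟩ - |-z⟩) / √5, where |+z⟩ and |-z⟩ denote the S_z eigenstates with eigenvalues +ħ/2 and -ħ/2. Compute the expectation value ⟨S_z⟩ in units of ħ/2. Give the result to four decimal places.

0.6000

⟨σ_z⟩ = |a|² - |b|² divided by |a|²+|b|², with a, b the |+z⟩, |-z⟩ amplitudes.
= (4 - 1)/5 = 3/5.
⟨S_z⟩ = (ħ/2)·⟨σ_z⟩.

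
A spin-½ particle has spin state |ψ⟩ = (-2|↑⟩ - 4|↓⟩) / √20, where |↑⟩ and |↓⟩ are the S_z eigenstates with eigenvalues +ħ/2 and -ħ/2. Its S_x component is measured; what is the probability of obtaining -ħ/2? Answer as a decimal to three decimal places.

|-x⟩ = (|↑⟩ - |↓⟩)/√2, so ⟨-x|ψ⟩ = (2) / (√2·√20).
P = |2|² / 40 = 4/40.

0.100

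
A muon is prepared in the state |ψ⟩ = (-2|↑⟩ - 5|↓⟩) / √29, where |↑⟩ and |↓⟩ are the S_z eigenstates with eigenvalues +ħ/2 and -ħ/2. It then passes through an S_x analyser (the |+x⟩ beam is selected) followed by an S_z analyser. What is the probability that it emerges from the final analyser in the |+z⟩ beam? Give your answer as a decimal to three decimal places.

0.422

First analyser (S_x): P(|+x⟩) = |⟨+x|ψ⟩|² = 49/58.
After stage 1 the state is |+x⟩; P(|+z⟩) = |⟨+z|+x⟩|² = 1/2.
Joint probability = 49/58 × 1/2 = 0.422.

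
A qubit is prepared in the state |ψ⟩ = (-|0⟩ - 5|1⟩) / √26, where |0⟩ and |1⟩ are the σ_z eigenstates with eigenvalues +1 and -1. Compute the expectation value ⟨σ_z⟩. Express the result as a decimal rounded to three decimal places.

-0.923

⟨σ_z⟩ = |a|² - |b|² divided by |a|²+|b|², with a, b the |0⟩, |1⟩ amplitudes.
= (1 - 25)/26 = -24/26.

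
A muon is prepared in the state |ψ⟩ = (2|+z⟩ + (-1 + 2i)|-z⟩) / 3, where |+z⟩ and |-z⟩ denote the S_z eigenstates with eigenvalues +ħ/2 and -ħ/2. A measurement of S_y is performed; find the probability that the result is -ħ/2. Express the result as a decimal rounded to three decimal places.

|-y⟩ = (|+z⟩ - i|-z⟩)/√2, so ⟨-y|ψ⟩ = (-i) / (√2·3).
P = |-i|² / 18 = 1/18.

0.056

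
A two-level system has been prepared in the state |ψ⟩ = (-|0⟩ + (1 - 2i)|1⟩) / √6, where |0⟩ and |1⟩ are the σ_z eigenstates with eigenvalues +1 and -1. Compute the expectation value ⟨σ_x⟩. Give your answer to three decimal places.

⟨σ_x⟩ = 2 Re(a* b)/(|a|²+|b|²) with a = -1, b = (1 - 2i).
a* b = (-1 + 2i), so ⟨σ_x⟩ = -2/6.

-0.333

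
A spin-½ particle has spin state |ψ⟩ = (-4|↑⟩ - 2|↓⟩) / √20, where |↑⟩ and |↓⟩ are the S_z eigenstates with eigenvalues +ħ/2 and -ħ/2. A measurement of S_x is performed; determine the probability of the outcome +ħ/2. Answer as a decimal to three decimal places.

0.900

|+x⟩ = (|↑⟩ + |↓⟩)/√2, so ⟨+x|ψ⟩ = (-6) / (√2·√20).
P = |-6|² / 40 = 36/40.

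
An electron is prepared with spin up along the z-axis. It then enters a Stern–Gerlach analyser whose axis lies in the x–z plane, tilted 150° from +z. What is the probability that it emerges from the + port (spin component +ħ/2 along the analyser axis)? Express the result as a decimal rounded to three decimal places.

0.067

For spin-½, the probability of finding spin-up along an axis at angle θ to the initial spin direction is cos²(θ/2); spin-down is sin²(θ/2).
θ = 150°, so P = cos²(75°) ≈ 0.067.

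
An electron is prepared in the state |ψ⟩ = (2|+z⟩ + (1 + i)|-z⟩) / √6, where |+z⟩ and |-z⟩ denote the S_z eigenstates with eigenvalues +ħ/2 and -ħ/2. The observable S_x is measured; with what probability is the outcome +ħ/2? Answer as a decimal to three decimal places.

0.833

|+x⟩ = (|+z⟩ + |-z⟩)/√2, so ⟨+x|ψ⟩ = (3 + i) / (√2·√6).
P = |3 + i|² / 12 = 10/12.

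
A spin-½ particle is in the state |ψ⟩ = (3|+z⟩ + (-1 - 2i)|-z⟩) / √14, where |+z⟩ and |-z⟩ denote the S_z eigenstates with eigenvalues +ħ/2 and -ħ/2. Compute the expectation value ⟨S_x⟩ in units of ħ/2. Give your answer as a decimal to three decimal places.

⟨σ_x⟩ = 2 Re(a* b)/(|a|²+|b|²) with a = 3, b = (-1 - 2i).
a* b = (-3 - 6i), so ⟨σ_x⟩ = -6/14.
⟨S_x⟩ = (ħ/2)·⟨σ_x⟩.

-0.429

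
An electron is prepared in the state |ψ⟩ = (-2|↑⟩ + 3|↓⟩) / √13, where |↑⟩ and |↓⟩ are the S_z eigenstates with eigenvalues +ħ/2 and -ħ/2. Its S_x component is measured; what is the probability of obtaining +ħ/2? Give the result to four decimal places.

|+x⟩ = (|↑⟩ + |↓⟩)/√2, so ⟨+x|ψ⟩ = (1) / (√2·√13).
P = |1|² / 26 = 1/26.

0.0385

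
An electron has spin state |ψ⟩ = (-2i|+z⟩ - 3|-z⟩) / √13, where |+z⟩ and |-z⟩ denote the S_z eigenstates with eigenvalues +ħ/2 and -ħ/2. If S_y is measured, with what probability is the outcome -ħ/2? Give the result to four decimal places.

|-y⟩ = (|+z⟩ - i|-z⟩)/√2, so ⟨-y|ψ⟩ = (-5i) / (√2·√13).
P = |-5i|² / 26 = 25/26.

0.9615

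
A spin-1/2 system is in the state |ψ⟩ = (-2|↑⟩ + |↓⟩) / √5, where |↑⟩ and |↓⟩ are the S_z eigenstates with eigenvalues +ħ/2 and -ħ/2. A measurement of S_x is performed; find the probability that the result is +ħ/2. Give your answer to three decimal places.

|+x⟩ = (|↑⟩ + |↓⟩)/√2, so ⟨+x|ψ⟩ = (-1) / (√2·√5).
P = |-1|² / 10 = 1/10.

0.100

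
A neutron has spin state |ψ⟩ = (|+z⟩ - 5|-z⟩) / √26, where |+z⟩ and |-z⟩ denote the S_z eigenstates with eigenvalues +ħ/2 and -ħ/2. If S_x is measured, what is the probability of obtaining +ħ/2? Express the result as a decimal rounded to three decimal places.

|+x⟩ = (|+z⟩ + |-z⟩)/√2, so ⟨+x|ψ⟩ = (-4) / (√2·√26).
P = |-4|² / 52 = 16/52.

0.308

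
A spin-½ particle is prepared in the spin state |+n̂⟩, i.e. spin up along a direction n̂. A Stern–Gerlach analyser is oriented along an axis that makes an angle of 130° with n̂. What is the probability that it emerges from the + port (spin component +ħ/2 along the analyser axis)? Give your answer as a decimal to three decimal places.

For spin-½, the probability of finding spin-up along an axis at angle θ to the initial spin direction is cos²(θ/2); spin-down is sin²(θ/2).
θ = 130°, so P = cos²(65°) ≈ 0.179.

0.179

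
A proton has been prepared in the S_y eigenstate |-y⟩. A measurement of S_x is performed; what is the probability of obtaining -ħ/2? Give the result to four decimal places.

0.5000

In the S_z basis, |-y⟩ = (|+z⟩ - i|-z⟩)/√2 and |-x⟩ = (|+z⟩ - |-z⟩)/√2.
|⟨-x|-y⟩|² = 1/2.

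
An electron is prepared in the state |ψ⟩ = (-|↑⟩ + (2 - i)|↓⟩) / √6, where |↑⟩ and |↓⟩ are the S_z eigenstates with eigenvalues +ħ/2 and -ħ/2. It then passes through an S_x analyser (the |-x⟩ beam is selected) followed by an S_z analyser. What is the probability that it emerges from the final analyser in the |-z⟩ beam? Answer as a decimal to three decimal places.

First analyser (S_x): P(|-x⟩) = |⟨-x|ψ⟩|² = 10/12.
After stage 1 the state is |-x⟩; P(|-z⟩) = |⟨-z|-x⟩|² = 1/2.
Joint probability = 10/12 × 1/2 = 0.417.

0.417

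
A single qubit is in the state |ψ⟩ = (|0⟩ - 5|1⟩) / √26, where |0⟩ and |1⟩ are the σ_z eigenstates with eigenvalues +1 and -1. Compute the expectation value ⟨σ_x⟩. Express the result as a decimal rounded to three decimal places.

⟨σ_x⟩ = 2 Re(a* b)/(|a|²+|b|²) with a = 1, b = -5.
a* b = -5, so ⟨σ_x⟩ = -10/26.

-0.385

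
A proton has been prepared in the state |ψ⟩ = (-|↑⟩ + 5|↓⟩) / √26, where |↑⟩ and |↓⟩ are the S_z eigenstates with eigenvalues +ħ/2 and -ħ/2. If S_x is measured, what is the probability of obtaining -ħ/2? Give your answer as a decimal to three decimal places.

0.692

|-x⟩ = (|↑⟩ - |↓⟩)/√2, so ⟨-x|ψ⟩ = (-6) / (√2·√26).
P = |-6|² / 52 = 36/52.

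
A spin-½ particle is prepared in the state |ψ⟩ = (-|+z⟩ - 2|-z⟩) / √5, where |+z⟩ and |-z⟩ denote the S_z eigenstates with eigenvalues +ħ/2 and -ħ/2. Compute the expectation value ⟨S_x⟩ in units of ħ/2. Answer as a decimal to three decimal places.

⟨σ_x⟩ = 2 Re(a* b)/(|a|²+|b|²) with a = -1, b = -2.
a* b = 2, so ⟨σ_x⟩ = 4/5.
⟨S_x⟩ = (ħ/2)·⟨σ_x⟩.

0.800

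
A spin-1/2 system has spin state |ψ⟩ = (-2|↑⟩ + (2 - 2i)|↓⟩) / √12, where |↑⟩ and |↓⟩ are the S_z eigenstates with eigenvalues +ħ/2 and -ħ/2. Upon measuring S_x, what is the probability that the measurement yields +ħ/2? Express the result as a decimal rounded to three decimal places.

|+x⟩ = (|↑⟩ + |↓⟩)/√2, so ⟨+x|ψ⟩ = (-2i) / (√2·√12).
P = |-2i|² / 24 = 4/24.

0.167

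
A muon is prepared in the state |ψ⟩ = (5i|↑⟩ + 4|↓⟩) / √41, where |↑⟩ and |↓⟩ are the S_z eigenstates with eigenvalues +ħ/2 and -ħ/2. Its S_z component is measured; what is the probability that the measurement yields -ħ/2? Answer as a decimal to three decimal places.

0.390

The -ħ/2 outcome corresponds to |↓⟩. Its amplitude in |ψ⟩ is 4/√41.
P = |4|² / 41 = 16/41.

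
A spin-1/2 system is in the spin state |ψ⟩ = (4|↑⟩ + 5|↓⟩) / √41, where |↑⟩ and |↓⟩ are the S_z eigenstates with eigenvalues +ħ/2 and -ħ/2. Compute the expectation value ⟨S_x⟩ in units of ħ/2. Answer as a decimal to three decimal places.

⟨σ_x⟩ = 2 Re(a* b)/(|a|²+|b|²) with a = 4, b = 5.
a* b = 20, so ⟨σ_x⟩ = 40/41.
⟨S_x⟩ = (ħ/2)·⟨σ_x⟩.

0.976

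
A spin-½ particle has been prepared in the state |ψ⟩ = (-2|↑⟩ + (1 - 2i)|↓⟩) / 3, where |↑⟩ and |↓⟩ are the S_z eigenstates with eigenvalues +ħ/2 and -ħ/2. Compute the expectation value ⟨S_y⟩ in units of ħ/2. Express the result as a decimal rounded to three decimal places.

0.889

⟨σ_y⟩ = 2 Im(a* b)/(|a|²+|b|²) with a = -2, b = (1 - 2i).
a* b = (-2 + 4i), so ⟨σ_y⟩ = 8/9.
⟨S_y⟩ = (ħ/2)·⟨σ_y⟩.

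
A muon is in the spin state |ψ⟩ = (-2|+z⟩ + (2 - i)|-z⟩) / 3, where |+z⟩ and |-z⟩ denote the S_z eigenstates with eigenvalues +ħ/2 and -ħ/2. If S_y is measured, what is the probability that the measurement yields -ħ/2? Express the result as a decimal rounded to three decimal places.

0.278

|-y⟩ = (|+z⟩ - i|-z⟩)/√2, so ⟨-y|ψ⟩ = (-1 + 2i) / (√2·3).
P = |-1 + 2i|² / 18 = 5/18.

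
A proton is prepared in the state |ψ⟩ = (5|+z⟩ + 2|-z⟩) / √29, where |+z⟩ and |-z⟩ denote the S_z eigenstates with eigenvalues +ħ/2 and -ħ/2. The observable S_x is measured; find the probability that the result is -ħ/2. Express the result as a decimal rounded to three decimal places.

|-x⟩ = (|+z⟩ - |-z⟩)/√2, so ⟨-x|ψ⟩ = (3) / (√2·√29).
P = |3|² / 58 = 9/58.

0.155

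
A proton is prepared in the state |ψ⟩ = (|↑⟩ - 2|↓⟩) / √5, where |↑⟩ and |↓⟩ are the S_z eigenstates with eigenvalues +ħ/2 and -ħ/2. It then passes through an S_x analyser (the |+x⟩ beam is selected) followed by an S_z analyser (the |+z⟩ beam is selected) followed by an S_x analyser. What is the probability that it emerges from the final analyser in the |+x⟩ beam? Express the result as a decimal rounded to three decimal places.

0.025

First analyser (S_x): P(|+x⟩) = |⟨+x|ψ⟩|² = 1/10.
After stage 1 the state is |+x⟩; P(|+z⟩) = |⟨+z|+x⟩|² = 1/2.
After stage 2 the state is |+z⟩; P(|+x⟩) = |⟨+x|+z⟩|² = 1/2.
Joint probability = 1/10 × 1/2 × 1/2 = 0.025.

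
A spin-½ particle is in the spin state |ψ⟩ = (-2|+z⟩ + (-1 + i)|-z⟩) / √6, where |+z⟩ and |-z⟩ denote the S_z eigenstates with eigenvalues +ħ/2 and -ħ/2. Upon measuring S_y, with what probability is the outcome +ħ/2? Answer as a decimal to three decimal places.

|+y⟩ = (|+z⟩ + i|-z⟩)/√2, so ⟨+y|ψ⟩ = (-1 + i) / (√2·√6).
P = |-1 + i|² / 12 = 2/12.

0.167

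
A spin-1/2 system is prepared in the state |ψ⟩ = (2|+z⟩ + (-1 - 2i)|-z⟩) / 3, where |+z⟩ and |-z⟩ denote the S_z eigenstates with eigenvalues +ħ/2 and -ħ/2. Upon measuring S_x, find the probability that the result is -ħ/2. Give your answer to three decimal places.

|-x⟩ = (|+z⟩ - |-z⟩)/√2, so ⟨-x|ψ⟩ = (3 + 2i) / (√2·3).
P = |3 + 2i|² / 18 = 13/18.

0.722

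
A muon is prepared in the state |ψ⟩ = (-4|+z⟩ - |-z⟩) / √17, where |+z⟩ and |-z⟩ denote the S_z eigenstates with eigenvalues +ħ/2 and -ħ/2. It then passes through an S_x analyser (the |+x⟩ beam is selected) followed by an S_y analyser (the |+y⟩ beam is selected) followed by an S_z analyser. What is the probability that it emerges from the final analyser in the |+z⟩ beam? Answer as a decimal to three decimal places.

First analyser (S_x): P(|+x⟩) = |⟨+x|ψ⟩|² = 25/34.
After stage 1 the state is |+x⟩; P(|+y⟩) = |⟨+y|+x⟩|² = 1/2.
After stage 2 the state is |+y⟩; P(|+z⟩) = |⟨+z|+y⟩|² = 1/2.
Joint probability = 25/34 × 1/2 × 1/2 = 0.184.

0.184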